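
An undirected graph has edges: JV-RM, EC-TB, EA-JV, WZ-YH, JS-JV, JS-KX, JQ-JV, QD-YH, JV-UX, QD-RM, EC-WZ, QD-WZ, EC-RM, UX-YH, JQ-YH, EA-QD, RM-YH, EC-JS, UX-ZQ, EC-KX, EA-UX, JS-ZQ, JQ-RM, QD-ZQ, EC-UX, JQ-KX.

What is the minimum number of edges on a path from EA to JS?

Level 0: EA
Level 1: JV, QD, UX
Level 2: EC, JQ, JS, RM, WZ, YH, ZQ
Level 3: KX, TB
JS first appears at level 2.

2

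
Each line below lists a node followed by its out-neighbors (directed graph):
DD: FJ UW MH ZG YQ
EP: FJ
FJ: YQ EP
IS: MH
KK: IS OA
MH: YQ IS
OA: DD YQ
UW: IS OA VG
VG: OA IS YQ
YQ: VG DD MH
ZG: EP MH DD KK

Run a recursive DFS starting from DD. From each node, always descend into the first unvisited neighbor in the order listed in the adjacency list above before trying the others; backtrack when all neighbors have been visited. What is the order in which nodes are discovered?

Visit DD
DD → FJ
FJ → YQ
YQ → VG
VG → OA
VG → IS
IS → MH
FJ → EP
DD → UW
DD → ZG
ZG → KK

DD FJ YQ VG OA IS MH EP UW ZG KK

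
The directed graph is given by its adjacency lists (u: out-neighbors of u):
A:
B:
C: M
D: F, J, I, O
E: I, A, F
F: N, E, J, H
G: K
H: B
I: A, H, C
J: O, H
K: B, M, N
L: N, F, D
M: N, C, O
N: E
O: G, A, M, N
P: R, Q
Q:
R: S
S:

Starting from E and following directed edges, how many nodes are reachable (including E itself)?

13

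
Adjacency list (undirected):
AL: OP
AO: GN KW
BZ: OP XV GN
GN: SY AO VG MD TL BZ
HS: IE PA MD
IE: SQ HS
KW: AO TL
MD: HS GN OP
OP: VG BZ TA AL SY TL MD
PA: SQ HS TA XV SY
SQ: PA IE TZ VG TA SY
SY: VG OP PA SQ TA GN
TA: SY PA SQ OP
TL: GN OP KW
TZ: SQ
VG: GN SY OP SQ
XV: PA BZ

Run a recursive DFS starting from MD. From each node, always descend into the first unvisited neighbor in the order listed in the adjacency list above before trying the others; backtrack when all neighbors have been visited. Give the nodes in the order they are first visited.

MD → HS → IE → SQ → PA → TA → SY → VG → GN → AO → KW → TL → OP → BZ → XV → AL → TZ

Visit MD
MD → HS
HS → IE
IE → SQ
SQ → PA
PA → TA
TA → SY
SY → VG
VG → GN
GN → AO
AO → KW
KW → TL
TL → OP
OP → BZ
BZ → XV
OP → AL
SQ → TZ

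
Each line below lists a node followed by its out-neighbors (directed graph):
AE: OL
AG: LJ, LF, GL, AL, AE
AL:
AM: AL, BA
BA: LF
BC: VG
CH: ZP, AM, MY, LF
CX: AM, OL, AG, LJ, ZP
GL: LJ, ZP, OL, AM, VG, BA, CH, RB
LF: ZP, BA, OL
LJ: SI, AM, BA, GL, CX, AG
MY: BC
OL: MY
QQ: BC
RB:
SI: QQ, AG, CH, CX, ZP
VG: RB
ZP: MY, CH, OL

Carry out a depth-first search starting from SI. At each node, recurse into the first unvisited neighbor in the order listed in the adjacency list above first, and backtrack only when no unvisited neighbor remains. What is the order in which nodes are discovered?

SI, QQ, BC, VG, RB, AG, LJ, AM, AL, BA, LF, ZP, MY, CH, OL, GL, CX, AE

Visit SI
SI → QQ
QQ → BC
BC → VG
VG → RB
SI → AG
AG → LJ
LJ → AM
AM → AL
AM → BA
BA → LF
LF → ZP
ZP → MY
ZP → CH
ZP → OL
LJ → GL
LJ → CX
AG → AE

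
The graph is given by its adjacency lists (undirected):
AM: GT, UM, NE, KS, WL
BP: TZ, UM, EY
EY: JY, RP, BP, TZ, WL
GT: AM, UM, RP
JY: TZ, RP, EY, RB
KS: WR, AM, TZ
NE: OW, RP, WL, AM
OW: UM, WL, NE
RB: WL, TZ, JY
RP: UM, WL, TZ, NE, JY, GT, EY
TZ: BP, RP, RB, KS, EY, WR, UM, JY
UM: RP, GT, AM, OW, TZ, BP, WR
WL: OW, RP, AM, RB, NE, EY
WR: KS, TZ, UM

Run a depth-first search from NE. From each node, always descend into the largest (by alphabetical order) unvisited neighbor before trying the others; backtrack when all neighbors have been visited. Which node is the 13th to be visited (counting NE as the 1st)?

GT

Visit NE
NE → WL
WL → RP
RP → UM
UM → WR
WR → TZ
TZ → RB
RB → JY
JY → EY
EY → BP
TZ → KS
KS → AM
AM → GT
UM → OW

Visit order: NE, WL, RP, UM, WR, TZ, RB, JY, EY, BP, KS, AM, GT, OW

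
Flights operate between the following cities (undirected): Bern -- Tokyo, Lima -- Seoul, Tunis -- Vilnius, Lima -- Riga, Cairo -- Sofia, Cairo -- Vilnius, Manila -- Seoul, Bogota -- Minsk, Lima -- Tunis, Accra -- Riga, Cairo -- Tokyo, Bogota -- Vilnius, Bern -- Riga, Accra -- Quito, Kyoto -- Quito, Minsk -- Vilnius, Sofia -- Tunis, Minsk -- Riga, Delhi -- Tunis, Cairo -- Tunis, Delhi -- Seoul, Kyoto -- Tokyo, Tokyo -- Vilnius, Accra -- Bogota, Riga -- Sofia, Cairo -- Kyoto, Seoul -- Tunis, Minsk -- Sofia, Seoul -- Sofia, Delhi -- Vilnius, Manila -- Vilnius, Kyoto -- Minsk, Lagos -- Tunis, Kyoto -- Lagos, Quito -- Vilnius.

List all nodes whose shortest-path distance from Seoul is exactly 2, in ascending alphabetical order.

Level 0: Seoul
Level 1: Delhi, Lima, Manila, Sofia, Tunis
Level 2: Cairo, Lagos, Minsk, Riga, Vilnius
Level 3: Accra, Bern, Bogota, Kyoto, Quito, Tokyo

Cairo, Lagos, Minsk, Riga, Vilnius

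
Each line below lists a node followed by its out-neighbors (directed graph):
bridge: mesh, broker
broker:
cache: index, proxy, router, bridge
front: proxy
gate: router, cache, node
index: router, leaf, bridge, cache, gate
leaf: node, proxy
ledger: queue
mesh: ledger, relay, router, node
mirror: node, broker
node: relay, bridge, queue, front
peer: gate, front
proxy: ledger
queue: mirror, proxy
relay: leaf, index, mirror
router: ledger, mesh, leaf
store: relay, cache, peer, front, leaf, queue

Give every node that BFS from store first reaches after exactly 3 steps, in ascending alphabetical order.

broker, ledger, mesh

Level 0: store
Level 1: cache, front, leaf, peer, queue, relay
Level 2: bridge, gate, index, mirror, node, proxy, router
Level 3: broker, ledger, mesh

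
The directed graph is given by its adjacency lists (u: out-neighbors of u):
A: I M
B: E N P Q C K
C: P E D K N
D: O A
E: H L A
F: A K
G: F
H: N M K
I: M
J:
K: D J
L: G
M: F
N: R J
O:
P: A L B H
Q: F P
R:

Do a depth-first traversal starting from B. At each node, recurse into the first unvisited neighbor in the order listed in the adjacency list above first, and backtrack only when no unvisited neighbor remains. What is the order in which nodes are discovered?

B, E, H, N, R, J, M, F, A, I, K, D, O, L, G, P, Q, C

Visit B
B → E
E → H
H → N
N → R
N → J
H → M
M → F
F → A
A → I
F → K
K → D
D → O
E → L
L → G
B → P
B → Q
B → C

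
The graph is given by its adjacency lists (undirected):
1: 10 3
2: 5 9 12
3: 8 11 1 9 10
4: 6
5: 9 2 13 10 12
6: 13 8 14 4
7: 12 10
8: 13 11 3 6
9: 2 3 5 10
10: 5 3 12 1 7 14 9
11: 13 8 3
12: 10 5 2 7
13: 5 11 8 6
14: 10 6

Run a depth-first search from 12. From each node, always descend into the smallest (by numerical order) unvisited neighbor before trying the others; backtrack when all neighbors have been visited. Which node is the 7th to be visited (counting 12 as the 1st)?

Visit 12
12 → 2
2 → 5
5 → 9
9 → 3
3 → 1
1 → 10
10 → 7
10 → 14
14 → 6
6 → 4
6 → 8
8 → 11
11 → 13

Visit order: 12, 2, 5, 9, 3, 1, 10, 7, 14, 6, 4, 8, 11, 13

10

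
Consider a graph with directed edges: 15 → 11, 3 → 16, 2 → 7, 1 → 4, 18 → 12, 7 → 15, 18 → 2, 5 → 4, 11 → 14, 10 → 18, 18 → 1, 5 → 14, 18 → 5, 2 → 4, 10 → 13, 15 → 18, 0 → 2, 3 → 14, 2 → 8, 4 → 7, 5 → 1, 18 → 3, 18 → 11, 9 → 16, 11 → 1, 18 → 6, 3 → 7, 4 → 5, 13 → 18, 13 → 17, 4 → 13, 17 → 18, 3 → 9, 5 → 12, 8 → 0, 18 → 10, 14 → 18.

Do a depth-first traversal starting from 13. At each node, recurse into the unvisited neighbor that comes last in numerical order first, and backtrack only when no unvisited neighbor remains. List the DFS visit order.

13, 18, 12, 11, 14, 1, 4, 7, 15, 5, 10, 6, 3, 16, 9, 2, 8, 0, 17

Visit 13
13 → 18
18 → 12
18 → 11
11 → 14
11 → 1
1 → 4
4 → 7
7 → 15
4 → 5
18 → 10
18 → 6
18 → 3
3 → 16
3 → 9
18 → 2
2 → 8
8 → 0
13 → 17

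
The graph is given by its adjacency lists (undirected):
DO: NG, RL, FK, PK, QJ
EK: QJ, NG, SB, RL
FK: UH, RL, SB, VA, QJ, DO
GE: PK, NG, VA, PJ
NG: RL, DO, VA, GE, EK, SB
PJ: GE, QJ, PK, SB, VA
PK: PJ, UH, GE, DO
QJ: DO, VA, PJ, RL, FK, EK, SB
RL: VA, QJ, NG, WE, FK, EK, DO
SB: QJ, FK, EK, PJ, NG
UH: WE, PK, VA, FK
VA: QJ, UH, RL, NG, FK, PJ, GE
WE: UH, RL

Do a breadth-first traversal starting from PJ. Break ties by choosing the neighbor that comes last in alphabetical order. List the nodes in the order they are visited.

PJ, VA, SB, QJ, PK, GE, UH, RL, NG, FK, EK, DO, WE

Visit PJ; enqueue VA, SB, QJ, PK, GE → queue [VA, SB, QJ, PK, GE]
Visit VA; enqueue UH, RL, NG, FK → queue [SB, QJ, PK, GE, UH, RL, NG, FK]
Visit SB; enqueue EK → queue [QJ, PK, GE, UH, RL, NG, FK, EK]
Visit QJ; enqueue DO → queue [PK, GE, UH, RL, NG, FK, EK, DO]
Visit PK → queue [GE, UH, RL, NG, FK, EK, DO]
Visit GE → queue [UH, RL, NG, FK, EK, DO]
Visit UH; enqueue WE → queue [RL, NG, FK, EK, DO, WE]
Visit RL → queue [NG, FK, EK, DO, WE]
Visit NG → queue [FK, EK, DO, WE]
Visit FK → queue [EK, DO, WE]
Visit EK → queue [DO, WE]
Visit DO → queue [WE]
Visit WE → queue []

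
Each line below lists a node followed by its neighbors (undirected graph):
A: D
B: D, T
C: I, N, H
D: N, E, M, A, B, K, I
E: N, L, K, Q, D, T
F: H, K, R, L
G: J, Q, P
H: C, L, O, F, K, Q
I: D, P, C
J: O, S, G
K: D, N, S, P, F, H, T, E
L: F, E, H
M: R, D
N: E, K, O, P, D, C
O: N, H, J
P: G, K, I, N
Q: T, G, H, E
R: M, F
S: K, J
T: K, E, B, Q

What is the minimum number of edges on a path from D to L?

Level 0: D
Level 1: A, B, E, I, K, M, N
Level 2: C, F, H, L, O, P, Q, R, S, T
Level 3: G, J
L first appears at level 2.

2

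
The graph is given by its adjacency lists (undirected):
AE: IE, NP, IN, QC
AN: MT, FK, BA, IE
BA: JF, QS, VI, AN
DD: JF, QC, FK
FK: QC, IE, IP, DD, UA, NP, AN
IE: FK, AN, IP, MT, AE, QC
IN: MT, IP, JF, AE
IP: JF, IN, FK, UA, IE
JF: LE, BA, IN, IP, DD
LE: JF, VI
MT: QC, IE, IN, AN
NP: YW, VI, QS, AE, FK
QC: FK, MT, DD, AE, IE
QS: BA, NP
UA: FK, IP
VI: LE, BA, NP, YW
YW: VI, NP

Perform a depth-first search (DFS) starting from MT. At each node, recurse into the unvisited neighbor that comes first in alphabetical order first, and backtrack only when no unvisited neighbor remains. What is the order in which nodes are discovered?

MT -> AN -> BA -> JF -> DD -> FK -> IE -> AE -> IN -> IP -> UA -> NP -> QS -> VI -> LE -> YW -> QC

Visit MT
MT → AN
AN → BA
BA → JF
JF → DD
DD → FK
FK → IE
IE → AE
AE → IN
IN → IP
IP → UA
AE → NP
NP → QS
NP → VI
VI → LE
VI → YW
AE → QC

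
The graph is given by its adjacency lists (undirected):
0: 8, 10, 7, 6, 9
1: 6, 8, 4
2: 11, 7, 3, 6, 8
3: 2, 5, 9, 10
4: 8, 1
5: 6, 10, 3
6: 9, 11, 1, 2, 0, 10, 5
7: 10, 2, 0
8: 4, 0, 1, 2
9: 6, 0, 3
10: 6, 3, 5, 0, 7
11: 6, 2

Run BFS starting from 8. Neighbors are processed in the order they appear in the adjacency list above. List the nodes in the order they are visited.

Visit 8; enqueue 4, 0, 1, 2 → queue [4, 0, 1, 2]
Visit 4 → queue [0, 1, 2]
Visit 0; enqueue 10, 7, 6, 9 → queue [1, 2, 10, 7, 6, 9]
Visit 1 → queue [2, 10, 7, 6, 9]
Visit 2; enqueue 11, 3 → queue [10, 7, 6, 9, 11, 3]
Visit 10; enqueue 5 → queue [7, 6, 9, 11, 3, 5]
Visit 7 → queue [6, 9, 11, 3, 5]
Visit 6 → queue [9, 11, 3, 5]
Visit 9 → queue [11, 3, 5]
Visit 11 → queue [3, 5]
Visit 3 → queue [5]
Visit 5 → queue []

8, 4, 0, 1, 2, 10, 7, 6, 9, 11, 3, 5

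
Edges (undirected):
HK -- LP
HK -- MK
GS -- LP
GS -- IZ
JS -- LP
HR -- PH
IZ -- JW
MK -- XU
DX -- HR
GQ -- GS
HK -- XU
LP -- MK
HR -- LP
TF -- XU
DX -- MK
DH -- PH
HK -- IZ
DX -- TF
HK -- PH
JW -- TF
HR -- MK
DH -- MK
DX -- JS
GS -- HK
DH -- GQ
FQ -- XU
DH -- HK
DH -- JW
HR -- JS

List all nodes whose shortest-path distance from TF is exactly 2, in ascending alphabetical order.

DH, FQ, HK, HR, IZ, JS, MK

Level 0: TF
Level 1: DX, JW, XU
Level 2: DH, FQ, HK, HR, IZ, JS, MK
Level 3: GQ, GS, LP, PH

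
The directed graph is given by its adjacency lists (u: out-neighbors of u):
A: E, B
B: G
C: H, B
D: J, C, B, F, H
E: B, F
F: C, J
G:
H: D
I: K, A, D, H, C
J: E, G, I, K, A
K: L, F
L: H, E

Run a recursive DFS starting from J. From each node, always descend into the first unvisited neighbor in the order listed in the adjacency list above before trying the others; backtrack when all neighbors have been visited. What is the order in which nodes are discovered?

J -> E -> B -> G -> F -> C -> H -> D -> I -> K -> L -> A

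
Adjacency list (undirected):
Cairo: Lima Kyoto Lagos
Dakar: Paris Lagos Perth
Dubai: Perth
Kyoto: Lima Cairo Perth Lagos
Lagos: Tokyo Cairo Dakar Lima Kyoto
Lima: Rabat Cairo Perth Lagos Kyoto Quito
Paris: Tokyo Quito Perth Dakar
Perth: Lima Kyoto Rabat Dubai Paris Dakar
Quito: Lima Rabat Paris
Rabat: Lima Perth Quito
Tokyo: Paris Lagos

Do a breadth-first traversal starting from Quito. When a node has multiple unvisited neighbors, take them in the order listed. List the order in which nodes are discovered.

Visit Quito; enqueue Lima, Rabat, Paris → queue [Lima, Rabat, Paris]
Visit Lima; enqueue Cairo, Perth, Lagos, Kyoto → queue [Rabat, Paris, Cairo, Perth, Lagos, Kyoto]
Visit Rabat → queue [Paris, Cairo, Perth, Lagos, Kyoto]
Visit Paris; enqueue Tokyo, Dakar → queue [Cairo, Perth, Lagos, Kyoto, Tokyo, Dakar]
Visit Cairo → queue [Perth, Lagos, Kyoto, Tokyo, Dakar]
Visit Perth; enqueue Dubai → queue [Lagos, Kyoto, Tokyo, Dakar, Dubai]
Visit Lagos → queue [Kyoto, Tokyo, Dakar, Dubai]
Visit Kyoto → queue [Tokyo, Dakar, Dubai]
Visit Tokyo → queue [Dakar, Dubai]
Visit Dakar → queue [Dubai]
Visit Dubai → queue []

Quito, Lima, Rabat, Paris, Cairo, Perth, Lagos, Kyoto, Tokyo, Dakar, Dubai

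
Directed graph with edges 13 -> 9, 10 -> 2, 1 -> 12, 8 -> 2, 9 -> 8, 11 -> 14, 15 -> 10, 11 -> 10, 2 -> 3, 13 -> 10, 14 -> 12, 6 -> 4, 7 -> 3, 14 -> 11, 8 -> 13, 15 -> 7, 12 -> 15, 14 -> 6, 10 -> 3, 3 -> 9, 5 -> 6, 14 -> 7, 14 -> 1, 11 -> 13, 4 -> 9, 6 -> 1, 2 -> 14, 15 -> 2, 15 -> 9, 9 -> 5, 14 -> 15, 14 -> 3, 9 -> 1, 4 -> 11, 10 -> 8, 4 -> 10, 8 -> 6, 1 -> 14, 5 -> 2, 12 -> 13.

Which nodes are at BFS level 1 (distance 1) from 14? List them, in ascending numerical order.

Level 0: 14
Level 1: 1, 3, 6, 7, 11, 12, 15
Level 2: 2, 4, 9, 10, 13
Level 3: 5, 8

1, 3, 6, 7, 11, 12, 15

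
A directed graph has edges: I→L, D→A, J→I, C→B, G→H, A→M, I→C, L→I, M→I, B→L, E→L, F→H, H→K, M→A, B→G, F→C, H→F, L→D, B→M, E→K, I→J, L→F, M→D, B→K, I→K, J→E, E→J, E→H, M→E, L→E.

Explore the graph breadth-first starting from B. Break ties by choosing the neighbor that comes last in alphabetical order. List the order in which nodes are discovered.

B → M → L → K → G → I → E → D → A → F → H → J → C

Visit B; enqueue M, L, K, G → queue [M, L, K, G]
Visit M; enqueue I, E, D, A → queue [L, K, G, I, E, D, A]
Visit L; enqueue F → queue [K, G, I, E, D, A, F]
Visit K → queue [G, I, E, D, A, F]
Visit G; enqueue H → queue [I, E, D, A, F, H]
Visit I; enqueue J, C → queue [E, D, A, F, H, J, C]
Visit E → queue [D, A, F, H, J, C]
Visit D → queue [A, F, H, J, C]
Visit A → queue [F, H, J, C]
Visit F → queue [H, J, C]
Visit H → queue [J, C]
Visit J → queue [C]
Visit C → queue []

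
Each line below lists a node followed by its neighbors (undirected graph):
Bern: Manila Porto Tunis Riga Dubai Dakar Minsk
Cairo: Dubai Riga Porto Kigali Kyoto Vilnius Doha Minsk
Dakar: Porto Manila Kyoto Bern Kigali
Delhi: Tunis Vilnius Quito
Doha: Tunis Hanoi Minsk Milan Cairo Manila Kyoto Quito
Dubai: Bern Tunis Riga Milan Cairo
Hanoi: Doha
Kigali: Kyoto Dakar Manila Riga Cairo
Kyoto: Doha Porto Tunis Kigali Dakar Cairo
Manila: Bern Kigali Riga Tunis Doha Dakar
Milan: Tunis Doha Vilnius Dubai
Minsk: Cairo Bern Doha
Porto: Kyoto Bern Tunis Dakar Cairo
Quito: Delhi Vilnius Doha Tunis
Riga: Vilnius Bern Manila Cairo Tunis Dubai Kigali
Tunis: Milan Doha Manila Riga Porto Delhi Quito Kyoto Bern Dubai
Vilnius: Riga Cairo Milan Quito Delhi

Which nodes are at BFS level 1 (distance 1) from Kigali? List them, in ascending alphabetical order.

Cairo, Dakar, Kyoto, Manila, Riga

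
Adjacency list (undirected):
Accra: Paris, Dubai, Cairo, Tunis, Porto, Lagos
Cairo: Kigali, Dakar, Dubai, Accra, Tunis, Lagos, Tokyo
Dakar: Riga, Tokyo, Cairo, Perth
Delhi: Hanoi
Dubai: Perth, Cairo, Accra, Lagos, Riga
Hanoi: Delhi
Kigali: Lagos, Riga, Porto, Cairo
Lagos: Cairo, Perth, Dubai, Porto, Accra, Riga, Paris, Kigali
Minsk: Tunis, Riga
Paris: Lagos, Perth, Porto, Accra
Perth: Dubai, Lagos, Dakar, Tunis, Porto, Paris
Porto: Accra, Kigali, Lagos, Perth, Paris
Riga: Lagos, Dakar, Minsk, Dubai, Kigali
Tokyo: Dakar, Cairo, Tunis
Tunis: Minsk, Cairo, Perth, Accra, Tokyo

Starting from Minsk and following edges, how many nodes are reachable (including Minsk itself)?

BFS from Minsk visits: Minsk, Tunis, Riga, Cairo, Perth, Accra, Tokyo, Lagos, Dakar, Dubai, Kigali, Porto, Paris
Reachable nodes: 13 of 15 total.

13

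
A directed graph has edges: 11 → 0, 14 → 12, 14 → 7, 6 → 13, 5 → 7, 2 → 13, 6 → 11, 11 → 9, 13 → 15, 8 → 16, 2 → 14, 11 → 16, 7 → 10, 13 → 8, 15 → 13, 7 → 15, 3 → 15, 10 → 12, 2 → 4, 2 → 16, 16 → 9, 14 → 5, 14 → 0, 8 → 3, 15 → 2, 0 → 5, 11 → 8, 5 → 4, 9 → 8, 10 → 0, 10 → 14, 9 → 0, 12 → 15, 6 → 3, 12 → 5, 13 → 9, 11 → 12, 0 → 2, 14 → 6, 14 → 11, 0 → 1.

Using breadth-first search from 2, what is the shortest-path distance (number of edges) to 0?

2

Level 0: 2
Level 1: 4, 13, 14, 16
Level 2: 0, 5, 6, 7, 8, 9, 11, 12, 15
Level 3: 1, 3, 10
0 first appears at level 2.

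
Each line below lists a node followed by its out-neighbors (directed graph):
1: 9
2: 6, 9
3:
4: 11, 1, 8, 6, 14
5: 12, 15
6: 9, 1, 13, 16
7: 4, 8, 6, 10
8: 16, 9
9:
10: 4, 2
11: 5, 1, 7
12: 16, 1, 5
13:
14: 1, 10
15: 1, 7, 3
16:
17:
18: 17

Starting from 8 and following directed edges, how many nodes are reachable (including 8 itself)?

3

BFS from 8 visits: 8, 16, 9
Reachable nodes: 3 of 18 total.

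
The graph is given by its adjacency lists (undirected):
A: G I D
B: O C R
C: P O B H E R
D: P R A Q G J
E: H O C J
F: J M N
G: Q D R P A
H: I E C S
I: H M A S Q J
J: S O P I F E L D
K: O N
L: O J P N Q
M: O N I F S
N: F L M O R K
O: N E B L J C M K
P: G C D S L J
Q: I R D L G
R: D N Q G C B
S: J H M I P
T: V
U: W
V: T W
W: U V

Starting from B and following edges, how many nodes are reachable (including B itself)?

BFS from B visits: B, R, O, C, Q, N, G, D, M, L, K, J, E, P, H, I, F, A, S
Reachable nodes: 19 of 23 total.

19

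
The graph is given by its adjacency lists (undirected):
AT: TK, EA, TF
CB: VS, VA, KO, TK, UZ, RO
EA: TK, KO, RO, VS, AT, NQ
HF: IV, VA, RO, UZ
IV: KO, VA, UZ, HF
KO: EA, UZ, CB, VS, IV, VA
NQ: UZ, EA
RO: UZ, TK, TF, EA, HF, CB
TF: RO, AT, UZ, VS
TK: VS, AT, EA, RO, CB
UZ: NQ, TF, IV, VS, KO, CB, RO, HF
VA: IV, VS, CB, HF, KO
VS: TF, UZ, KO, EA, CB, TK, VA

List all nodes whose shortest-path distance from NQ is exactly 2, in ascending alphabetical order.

Level 0: NQ
Level 1: EA, UZ
Level 2: AT, CB, HF, IV, KO, RO, TF, TK, VS
Level 3: VA

AT, CB, HF, IV, KO, RO, TF, TK, VS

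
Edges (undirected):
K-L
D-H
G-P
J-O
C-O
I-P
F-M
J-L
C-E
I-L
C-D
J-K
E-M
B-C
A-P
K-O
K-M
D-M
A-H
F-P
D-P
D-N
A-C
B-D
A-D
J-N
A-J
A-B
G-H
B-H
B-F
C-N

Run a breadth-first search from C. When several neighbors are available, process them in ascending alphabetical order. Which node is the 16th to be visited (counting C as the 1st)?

I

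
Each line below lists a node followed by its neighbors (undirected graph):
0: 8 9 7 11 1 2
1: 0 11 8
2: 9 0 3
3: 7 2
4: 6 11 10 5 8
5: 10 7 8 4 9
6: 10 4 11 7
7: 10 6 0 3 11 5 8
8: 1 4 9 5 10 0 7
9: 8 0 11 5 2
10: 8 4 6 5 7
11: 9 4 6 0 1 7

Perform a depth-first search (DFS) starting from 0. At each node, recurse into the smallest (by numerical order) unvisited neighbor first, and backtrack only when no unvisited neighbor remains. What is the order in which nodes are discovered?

0 -> 1 -> 8 -> 4 -> 5 -> 7 -> 3 -> 2 -> 9 -> 11 -> 6 -> 10

Visit 0
0 → 1
1 → 8
8 → 4
4 → 5
5 → 7
7 → 3
3 → 2
2 → 9
9 → 11
11 → 6
6 → 10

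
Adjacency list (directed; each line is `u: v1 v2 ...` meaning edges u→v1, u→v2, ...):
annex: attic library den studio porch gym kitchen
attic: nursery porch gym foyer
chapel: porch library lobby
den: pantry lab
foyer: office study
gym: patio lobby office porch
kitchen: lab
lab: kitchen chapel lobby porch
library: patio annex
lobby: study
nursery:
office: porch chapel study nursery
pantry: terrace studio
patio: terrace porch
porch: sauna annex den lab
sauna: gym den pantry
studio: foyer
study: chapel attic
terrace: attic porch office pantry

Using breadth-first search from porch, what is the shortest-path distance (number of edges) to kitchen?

2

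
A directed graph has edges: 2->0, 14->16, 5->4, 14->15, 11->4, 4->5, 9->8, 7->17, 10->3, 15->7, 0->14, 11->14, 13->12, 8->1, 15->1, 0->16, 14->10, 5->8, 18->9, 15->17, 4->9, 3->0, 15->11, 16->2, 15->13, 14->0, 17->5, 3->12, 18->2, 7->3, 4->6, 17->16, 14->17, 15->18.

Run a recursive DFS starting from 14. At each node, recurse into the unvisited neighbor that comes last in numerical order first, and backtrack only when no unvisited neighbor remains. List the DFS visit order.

Visit 14
14 → 17
17 → 16
16 → 2
2 → 0
17 → 5
5 → 8
8 → 1
5 → 4
4 → 9
4 → 6
14 → 15
15 → 18
15 → 13
13 → 12
15 → 11
15 → 7
7 → 3
14 → 10

14 -> 17 -> 16 -> 2 -> 0 -> 5 -> 8 -> 1 -> 4 -> 9 -> 6 -> 15 -> 18 -> 13 -> 12 -> 11 -> 7 -> 3 -> 10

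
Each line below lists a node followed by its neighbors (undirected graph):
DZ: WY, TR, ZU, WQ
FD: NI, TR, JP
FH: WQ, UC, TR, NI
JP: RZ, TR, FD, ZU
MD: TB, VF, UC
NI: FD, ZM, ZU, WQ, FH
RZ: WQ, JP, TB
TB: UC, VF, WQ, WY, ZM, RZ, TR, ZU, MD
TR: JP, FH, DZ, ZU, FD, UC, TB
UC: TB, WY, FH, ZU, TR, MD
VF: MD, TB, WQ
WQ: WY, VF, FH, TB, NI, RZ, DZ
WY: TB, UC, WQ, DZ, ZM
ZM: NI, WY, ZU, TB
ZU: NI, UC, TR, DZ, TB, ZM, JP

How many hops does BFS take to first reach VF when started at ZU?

2

Level 0: ZU
Level 1: DZ, JP, NI, TB, TR, UC, ZM
Level 2: FD, FH, MD, RZ, VF, WQ, WY
VF first appears at level 2.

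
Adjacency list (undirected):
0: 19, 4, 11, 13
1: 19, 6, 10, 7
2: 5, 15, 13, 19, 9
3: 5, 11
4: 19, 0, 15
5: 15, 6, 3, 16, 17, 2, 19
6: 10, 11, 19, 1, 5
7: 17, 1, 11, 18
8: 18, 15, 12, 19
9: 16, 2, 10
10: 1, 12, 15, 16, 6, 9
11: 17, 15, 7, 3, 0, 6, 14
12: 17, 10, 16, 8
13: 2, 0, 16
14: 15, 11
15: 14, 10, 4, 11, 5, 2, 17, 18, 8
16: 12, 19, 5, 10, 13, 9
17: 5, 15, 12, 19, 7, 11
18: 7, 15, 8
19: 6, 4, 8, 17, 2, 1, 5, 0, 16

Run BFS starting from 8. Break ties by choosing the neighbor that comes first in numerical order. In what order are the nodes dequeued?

8 12 15 18 19 10 16 17 2 4 5 11 14 7 0 1 6 9 13 3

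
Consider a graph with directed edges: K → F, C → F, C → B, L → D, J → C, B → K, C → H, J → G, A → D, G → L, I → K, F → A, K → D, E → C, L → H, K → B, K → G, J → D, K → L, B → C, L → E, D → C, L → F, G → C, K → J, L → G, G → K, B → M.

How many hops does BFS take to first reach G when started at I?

Level 0: I
Level 1: K
Level 2: B, D, F, G, J, L
Level 3: A, C, E, H, M
G first appears at level 2.

2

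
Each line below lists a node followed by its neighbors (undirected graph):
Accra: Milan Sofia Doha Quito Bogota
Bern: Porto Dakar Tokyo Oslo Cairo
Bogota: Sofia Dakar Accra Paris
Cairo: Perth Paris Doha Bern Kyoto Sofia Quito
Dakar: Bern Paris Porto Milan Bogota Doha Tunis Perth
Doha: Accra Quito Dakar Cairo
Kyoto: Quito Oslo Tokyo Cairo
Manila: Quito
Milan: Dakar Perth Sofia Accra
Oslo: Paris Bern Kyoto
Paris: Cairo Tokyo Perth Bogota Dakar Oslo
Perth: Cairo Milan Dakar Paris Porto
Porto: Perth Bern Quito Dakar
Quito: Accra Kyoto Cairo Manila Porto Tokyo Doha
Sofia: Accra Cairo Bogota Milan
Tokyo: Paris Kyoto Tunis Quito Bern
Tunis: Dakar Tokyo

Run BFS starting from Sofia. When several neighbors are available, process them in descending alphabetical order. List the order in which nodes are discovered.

Sofia Milan Cairo Bogota Accra Perth Dakar Quito Paris Kyoto Doha Bern Porto Tunis Tokyo Manila Oslo

Visit Sofia; enqueue Milan, Cairo, Bogota, Accra → queue [Milan, Cairo, Bogota, Accra]
Visit Milan; enqueue Perth, Dakar → queue [Cairo, Bogota, Accra, Perth, Dakar]
Visit Cairo; enqueue Quito, Paris, Kyoto, Doha, Bern → queue [Bogota, Accra, Perth, Dakar, Quito, Paris, Kyoto, Doha, Bern]
Visit Bogota → queue [Accra, Perth, Dakar, Quito, Paris, Kyoto, Doha, Bern]
Visit Accra → queue [Perth, Dakar, Quito, Paris, Kyoto, Doha, Bern]
Visit Perth; enqueue Porto → queue [Dakar, Quito, Paris, Kyoto, Doha, Bern, Porto]
Visit Dakar; enqueue Tunis → queue [Quito, Paris, Kyoto, Doha, Bern, Porto, Tunis]
Visit Quito; enqueue Tokyo, Manila → queue [Paris, Kyoto, Doha, Bern, Porto, Tunis, Tokyo, Manila]
Visit Paris; enqueue Oslo → queue [Kyoto, Doha, Bern, Porto, Tunis, Tokyo, Manila, Oslo]
Visit Kyoto → queue [Doha, Bern, Porto, Tunis, Tokyo, Manila, Oslo]
Visit Doha → queue [Bern, Porto, Tunis, Tokyo, Manila, Oslo]
Visit Bern → queue [Porto, Tunis, Tokyo, Manila, Oslo]
Visit Porto → queue [Tunis, Tokyo, Manila, Oslo]
Visit Tunis → queue [Tokyo, Manila, Oslo]
Visit Tokyo → queue [Manila, Oslo]
Visit Manila → queue [Oslo]
Visit Oslo → queue []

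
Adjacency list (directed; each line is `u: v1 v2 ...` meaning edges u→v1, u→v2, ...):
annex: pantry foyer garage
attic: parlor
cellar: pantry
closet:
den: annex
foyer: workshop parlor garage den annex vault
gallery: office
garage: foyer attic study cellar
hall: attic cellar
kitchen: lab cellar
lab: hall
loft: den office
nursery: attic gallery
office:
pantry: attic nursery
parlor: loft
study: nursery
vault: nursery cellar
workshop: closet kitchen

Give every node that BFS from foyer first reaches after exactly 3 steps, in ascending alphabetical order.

gallery, lab, office

Level 0: foyer
Level 1: annex, den, garage, parlor, vault, workshop
Level 2: attic, cellar, closet, kitchen, loft, nursery, pantry, study
Level 3: gallery, lab, office
Level 4: hall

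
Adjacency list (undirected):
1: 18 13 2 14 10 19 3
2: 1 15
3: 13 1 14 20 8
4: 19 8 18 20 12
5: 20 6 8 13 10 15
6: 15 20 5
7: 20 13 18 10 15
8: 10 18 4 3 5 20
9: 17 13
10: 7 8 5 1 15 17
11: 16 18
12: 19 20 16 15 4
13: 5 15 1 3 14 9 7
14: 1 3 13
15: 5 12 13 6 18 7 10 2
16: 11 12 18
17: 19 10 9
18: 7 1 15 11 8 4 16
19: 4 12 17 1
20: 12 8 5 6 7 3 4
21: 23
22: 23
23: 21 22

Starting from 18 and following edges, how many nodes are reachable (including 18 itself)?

BFS from 18 visits: 18, 7, 1, 15, 11, 8, 4, 16, 20, 13, 10, 2, 14, 19, 3, 5, 12, 6, 9, 17
Reachable nodes: 20 of 23 total.

20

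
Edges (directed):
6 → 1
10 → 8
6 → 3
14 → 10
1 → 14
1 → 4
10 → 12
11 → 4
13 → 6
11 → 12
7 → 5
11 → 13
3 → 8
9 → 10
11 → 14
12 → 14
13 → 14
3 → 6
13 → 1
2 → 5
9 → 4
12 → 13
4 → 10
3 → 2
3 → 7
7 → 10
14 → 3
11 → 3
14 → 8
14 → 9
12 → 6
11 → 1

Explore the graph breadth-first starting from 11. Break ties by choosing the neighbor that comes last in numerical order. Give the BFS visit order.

11 -> 14 -> 13 -> 12 -> 4 -> 3 -> 1 -> 10 -> 9 -> 8 -> 6 -> 7 -> 2 -> 5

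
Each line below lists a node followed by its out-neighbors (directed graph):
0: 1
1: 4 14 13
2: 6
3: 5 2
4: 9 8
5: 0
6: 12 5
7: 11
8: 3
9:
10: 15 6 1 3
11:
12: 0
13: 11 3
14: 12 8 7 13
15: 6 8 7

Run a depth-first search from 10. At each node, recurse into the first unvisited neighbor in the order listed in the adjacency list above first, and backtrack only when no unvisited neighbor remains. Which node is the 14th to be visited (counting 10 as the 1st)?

7

Visit 10
10 → 15
15 → 6
6 → 12
12 → 0
0 → 1
1 → 4
4 → 9
4 → 8
8 → 3
3 → 5
3 → 2
1 → 14
14 → 7
7 → 11
14 → 13

Visit order: 10, 15, 6, 12, 0, 1, 4, 9, 8, 3, 5, 2, 14, 7, 11, 13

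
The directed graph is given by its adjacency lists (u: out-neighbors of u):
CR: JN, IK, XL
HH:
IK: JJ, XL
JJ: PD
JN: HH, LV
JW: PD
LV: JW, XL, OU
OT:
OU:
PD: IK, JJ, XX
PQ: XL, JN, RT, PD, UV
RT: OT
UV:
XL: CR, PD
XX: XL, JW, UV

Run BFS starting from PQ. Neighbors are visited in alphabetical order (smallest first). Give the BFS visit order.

PQ JN PD RT UV XL HH LV IK JJ XX OT CR JW OU

Visit PQ; enqueue JN, PD, RT, UV, XL → queue [JN, PD, RT, UV, XL]
Visit JN; enqueue HH, LV → queue [PD, RT, UV, XL, HH, LV]
Visit PD; enqueue IK, JJ, XX → queue [RT, UV, XL, HH, LV, IK, JJ, XX]
Visit RT; enqueue OT → queue [UV, XL, HH, LV, IK, JJ, XX, OT]
Visit UV → queue [XL, HH, LV, IK, JJ, XX, OT]
Visit XL; enqueue CR → queue [HH, LV, IK, JJ, XX, OT, CR]
Visit HH → queue [LV, IK, JJ, XX, OT, CR]
Visit LV; enqueue JW, OU → queue [IK, JJ, XX, OT, CR, JW, OU]
Visit IK → queue [JJ, XX, OT, CR, JW, OU]
Visit JJ → queue [XX, OT, CR, JW, OU]
Visit XX → queue [OT, CR, JW, OU]
Visit OT → queue [CR, JW, OU]
Visit CR → queue [JW, OU]
Visit JW → queue [OU]
Visit OU → queue []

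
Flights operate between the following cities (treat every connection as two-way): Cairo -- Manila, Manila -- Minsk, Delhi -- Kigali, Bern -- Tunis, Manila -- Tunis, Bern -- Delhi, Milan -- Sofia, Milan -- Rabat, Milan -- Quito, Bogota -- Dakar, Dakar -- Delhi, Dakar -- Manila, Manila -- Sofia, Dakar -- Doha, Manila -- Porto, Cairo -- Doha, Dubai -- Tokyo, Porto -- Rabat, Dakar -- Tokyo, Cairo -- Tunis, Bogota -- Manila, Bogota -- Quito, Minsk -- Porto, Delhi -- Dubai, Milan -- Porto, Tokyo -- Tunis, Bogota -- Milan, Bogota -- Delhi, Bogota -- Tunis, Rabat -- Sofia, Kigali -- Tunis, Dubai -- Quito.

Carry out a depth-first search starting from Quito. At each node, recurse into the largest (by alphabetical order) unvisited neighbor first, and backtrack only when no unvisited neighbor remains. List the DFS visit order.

Visit Quito
Quito → Milan
Milan → Sofia
Sofia → Rabat
Rabat → Porto
Porto → Minsk
Minsk → Manila
Manila → Tunis
Tunis → Tokyo
Tokyo → Dubai
Dubai → Delhi
Delhi → Kigali
Delhi → Dakar
Dakar → Doha
Doha → Cairo
Dakar → Bogota
Delhi → Bern

Quito, Milan, Sofia, Rabat, Porto, Minsk, Manila, Tunis, Tokyo, Dubai, Delhi, Kigali, Dakar, Doha, Cairo, Bogota, Bern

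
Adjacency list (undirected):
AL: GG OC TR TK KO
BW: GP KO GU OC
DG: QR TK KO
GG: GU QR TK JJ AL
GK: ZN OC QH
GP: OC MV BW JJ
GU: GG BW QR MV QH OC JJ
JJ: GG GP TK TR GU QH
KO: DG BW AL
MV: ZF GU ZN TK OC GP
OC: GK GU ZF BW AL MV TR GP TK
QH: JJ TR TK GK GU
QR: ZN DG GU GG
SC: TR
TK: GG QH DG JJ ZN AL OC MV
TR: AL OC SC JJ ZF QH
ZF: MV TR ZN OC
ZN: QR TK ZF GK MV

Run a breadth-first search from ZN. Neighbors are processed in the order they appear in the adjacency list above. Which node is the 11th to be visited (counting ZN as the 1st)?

Visit ZN; enqueue QR, TK, ZF, GK, MV → queue [QR, TK, ZF, GK, MV]
Visit QR; enqueue DG, GU, GG → queue [TK, ZF, GK, MV, DG, GU, GG]
Visit TK; enqueue QH, JJ, AL, OC → queue [ZF, GK, MV, DG, GU, GG, QH, JJ, AL, OC]
Visit ZF; enqueue TR → queue [GK, MV, DG, GU, GG, QH, JJ, AL, OC, TR]
Visit GK → queue [MV, DG, GU, GG, QH, JJ, AL, OC, TR]
Visit MV; enqueue GP → queue [DG, GU, GG, QH, JJ, AL, OC, TR, GP]
Visit DG; enqueue KO → queue [GU, GG, QH, JJ, AL, OC, TR, GP, KO]
Visit GU; enqueue BW → queue [GG, QH, JJ, AL, OC, TR, GP, KO, BW]
Visit GG → queue [QH, JJ, AL, OC, TR, GP, KO, BW]
Visit QH → queue [JJ, AL, OC, TR, GP, KO, BW]
Visit JJ → queue [AL, OC, TR, GP, KO, BW]
Visit AL → queue [OC, TR, GP, KO, BW]
Visit OC → queue [TR, GP, KO, BW]
Visit TR; enqueue SC → queue [GP, KO, BW, SC]
Visit GP → queue [KO, BW, SC]
Visit KO → queue [BW, SC]
Visit BW → queue [SC]
Visit SC → queue []

Visit order: ZN, QR, TK, ZF, GK, MV, DG, GU, GG, QH, JJ, AL, OC, TR, GP, KO, BW, SC

JJ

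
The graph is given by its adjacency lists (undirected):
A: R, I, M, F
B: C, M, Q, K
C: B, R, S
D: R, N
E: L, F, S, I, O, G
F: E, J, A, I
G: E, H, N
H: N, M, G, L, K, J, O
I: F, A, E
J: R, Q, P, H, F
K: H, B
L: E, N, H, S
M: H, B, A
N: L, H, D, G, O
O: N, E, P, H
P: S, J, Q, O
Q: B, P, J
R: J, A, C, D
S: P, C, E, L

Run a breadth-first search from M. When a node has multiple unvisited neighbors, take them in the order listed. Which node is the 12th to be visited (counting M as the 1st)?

Q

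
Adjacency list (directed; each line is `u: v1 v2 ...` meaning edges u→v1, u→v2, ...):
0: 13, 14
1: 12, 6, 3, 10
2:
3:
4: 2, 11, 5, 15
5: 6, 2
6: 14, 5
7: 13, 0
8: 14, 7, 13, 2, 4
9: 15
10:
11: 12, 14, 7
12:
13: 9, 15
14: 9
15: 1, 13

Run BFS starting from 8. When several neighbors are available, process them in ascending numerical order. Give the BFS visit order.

Visit 8; enqueue 2, 4, 7, 13, 14 → queue [2, 4, 7, 13, 14]
Visit 2 → queue [4, 7, 13, 14]
Visit 4; enqueue 5, 11, 15 → queue [7, 13, 14, 5, 11, 15]
Visit 7; enqueue 0 → queue [13, 14, 5, 11, 15, 0]
Visit 13; enqueue 9 → queue [14, 5, 11, 15, 0, 9]
Visit 14 → queue [5, 11, 15, 0, 9]
Visit 5; enqueue 6 → queue [11, 15, 0, 9, 6]
Visit 11; enqueue 12 → queue [15, 0, 9, 6, 12]
Visit 15; enqueue 1 → queue [0, 9, 6, 12, 1]
Visit 0 → queue [9, 6, 12, 1]
Visit 9 → queue [6, 12, 1]
Visit 6 → queue [12, 1]
Visit 12 → queue [1]
Visit 1; enqueue 3, 10 → queue [3, 10]
Visit 3 → queue [10]
Visit 10 → queue []

8 -> 2 -> 4 -> 7 -> 13 -> 14 -> 5 -> 11 -> 15 -> 0 -> 9 -> 6 -> 12 -> 1 -> 3 -> 10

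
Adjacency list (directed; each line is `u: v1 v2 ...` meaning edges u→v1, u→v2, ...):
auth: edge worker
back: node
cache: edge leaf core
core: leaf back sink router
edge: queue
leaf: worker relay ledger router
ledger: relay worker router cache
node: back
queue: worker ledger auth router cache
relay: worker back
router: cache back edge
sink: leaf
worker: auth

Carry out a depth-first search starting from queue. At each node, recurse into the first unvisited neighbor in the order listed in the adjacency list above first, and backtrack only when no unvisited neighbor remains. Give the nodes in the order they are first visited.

queue worker auth edge ledger relay back node router cache leaf core sink

Visit queue
queue → worker
worker → auth
auth → edge
queue → ledger
ledger → relay
relay → back
back → node
ledger → router
router → cache
cache → leaf
cache → core
core → sink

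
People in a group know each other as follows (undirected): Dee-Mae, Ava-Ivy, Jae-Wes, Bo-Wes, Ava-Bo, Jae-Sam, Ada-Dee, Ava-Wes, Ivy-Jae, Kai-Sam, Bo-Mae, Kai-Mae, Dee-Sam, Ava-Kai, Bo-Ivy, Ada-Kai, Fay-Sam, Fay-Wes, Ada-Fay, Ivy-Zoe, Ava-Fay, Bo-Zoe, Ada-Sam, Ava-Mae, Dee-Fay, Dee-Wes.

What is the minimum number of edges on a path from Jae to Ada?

Level 0: Jae
Level 1: Ivy, Sam, Wes
Level 2: Ada, Ava, Bo, Dee, Fay, Kai, Zoe
Level 3: Mae
Ada first appears at level 2.

2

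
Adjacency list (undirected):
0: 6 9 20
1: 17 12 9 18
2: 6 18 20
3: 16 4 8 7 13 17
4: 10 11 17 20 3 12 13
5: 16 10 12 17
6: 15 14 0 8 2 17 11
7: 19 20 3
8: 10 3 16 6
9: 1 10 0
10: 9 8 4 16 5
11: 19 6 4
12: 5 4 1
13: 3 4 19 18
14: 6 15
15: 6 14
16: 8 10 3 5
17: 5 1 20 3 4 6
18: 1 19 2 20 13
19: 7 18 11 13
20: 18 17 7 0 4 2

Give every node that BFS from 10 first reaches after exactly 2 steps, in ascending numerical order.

Level 0: 10
Level 1: 4, 5, 8, 9, 16
Level 2: 0, 1, 3, 6, 11, 12, 13, 17, 20
Level 3: 2, 7, 14, 15, 18, 19

0, 1, 3, 6, 11, 12, 13, 17, 20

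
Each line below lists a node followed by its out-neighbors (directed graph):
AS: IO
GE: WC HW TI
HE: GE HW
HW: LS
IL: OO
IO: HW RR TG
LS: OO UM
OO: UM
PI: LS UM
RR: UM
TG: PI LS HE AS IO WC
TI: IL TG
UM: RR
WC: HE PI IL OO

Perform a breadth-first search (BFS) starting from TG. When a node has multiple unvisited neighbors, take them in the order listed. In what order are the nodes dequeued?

TG, PI, LS, HE, AS, IO, WC, UM, OO, GE, HW, RR, IL, TI

Visit TG; enqueue PI, LS, HE, AS, IO, WC → queue [PI, LS, HE, AS, IO, WC]
Visit PI; enqueue UM → queue [LS, HE, AS, IO, WC, UM]
Visit LS; enqueue OO → queue [HE, AS, IO, WC, UM, OO]
Visit HE; enqueue GE, HW → queue [AS, IO, WC, UM, OO, GE, HW]
Visit AS → queue [IO, WC, UM, OO, GE, HW]
Visit IO; enqueue RR → queue [WC, UM, OO, GE, HW, RR]
Visit WC; enqueue IL → queue [UM, OO, GE, HW, RR, IL]
Visit UM → queue [OO, GE, HW, RR, IL]
Visit OO → queue [GE, HW, RR, IL]
Visit GE; enqueue TI → queue [HW, RR, IL, TI]
Visit HW → queue [RR, IL, TI]
Visit RR → queue [IL, TI]
Visit IL → queue [TI]
Visit TI → queue []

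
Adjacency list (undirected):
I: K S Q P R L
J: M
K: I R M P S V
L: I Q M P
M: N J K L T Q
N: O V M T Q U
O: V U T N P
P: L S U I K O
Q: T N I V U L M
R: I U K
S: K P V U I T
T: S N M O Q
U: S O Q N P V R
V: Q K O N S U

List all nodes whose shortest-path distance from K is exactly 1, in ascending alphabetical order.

I, M, P, R, S, V

Level 0: K
Level 1: I, M, P, R, S, V
Level 2: J, L, N, O, Q, T, U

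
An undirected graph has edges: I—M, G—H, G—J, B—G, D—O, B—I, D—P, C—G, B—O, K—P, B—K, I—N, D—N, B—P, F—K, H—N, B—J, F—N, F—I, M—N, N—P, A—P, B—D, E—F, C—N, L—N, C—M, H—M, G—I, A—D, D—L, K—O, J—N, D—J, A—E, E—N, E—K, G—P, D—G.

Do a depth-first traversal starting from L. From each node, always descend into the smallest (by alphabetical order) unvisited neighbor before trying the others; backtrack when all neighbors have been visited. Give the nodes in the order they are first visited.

L D A E F I B G C M H N J P K O

Visit L
L → D
D → A
A → E
E → F
F → I
I → B
B → G
G → C
C → M
M → H
H → N
N → J
N → P
P → K
K → O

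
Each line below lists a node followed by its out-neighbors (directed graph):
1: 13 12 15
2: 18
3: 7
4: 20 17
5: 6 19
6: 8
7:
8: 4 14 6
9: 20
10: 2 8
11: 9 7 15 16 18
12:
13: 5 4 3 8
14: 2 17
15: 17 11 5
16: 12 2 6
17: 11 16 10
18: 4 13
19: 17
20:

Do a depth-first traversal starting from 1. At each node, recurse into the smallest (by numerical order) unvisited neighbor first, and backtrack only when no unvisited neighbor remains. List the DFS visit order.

1 → 12 → 13 → 3 → 7 → 4 → 17 → 10 → 2 → 18 → 8 → 6 → 14 → 11 → 9 → 20 → 15 → 5 → 19 → 16

Visit 1
1 → 12
1 → 13
13 → 3
3 → 7
13 → 4
4 → 17
17 → 10
10 → 2
2 → 18
10 → 8
8 → 6
8 → 14
17 → 11
11 → 9
9 → 20
11 → 15
15 → 5
5 → 19
11 → 16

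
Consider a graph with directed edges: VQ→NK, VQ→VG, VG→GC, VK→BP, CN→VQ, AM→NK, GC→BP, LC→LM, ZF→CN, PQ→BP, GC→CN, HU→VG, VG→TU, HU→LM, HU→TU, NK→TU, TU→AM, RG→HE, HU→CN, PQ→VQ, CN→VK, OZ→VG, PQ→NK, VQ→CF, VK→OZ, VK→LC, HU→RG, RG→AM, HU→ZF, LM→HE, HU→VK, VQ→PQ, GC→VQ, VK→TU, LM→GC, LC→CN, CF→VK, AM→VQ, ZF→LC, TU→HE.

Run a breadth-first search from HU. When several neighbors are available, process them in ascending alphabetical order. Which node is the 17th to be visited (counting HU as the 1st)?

Visit HU; enqueue CN, LM, RG, TU, VG, VK, ZF → queue [CN, LM, RG, TU, VG, VK, ZF]
Visit CN; enqueue VQ → queue [LM, RG, TU, VG, VK, ZF, VQ]
Visit LM; enqueue GC, HE → queue [RG, TU, VG, VK, ZF, VQ, GC, HE]
Visit RG; enqueue AM → queue [TU, VG, VK, ZF, VQ, GC, HE, AM]
Visit TU → queue [VG, VK, ZF, VQ, GC, HE, AM]
Visit VG → queue [VK, ZF, VQ, GC, HE, AM]
Visit VK; enqueue BP, LC, OZ → queue [ZF, VQ, GC, HE, AM, BP, LC, OZ]
Visit ZF → queue [VQ, GC, HE, AM, BP, LC, OZ]
Visit VQ; enqueue CF, NK, PQ → queue [GC, HE, AM, BP, LC, OZ, CF, NK, PQ]
Visit GC → queue [HE, AM, BP, LC, OZ, CF, NK, PQ]
Visit HE → queue [AM, BP, LC, OZ, CF, NK, PQ]
Visit AM → queue [BP, LC, OZ, CF, NK, PQ]
Visit BP → queue [LC, OZ, CF, NK, PQ]
Visit LC → queue [OZ, CF, NK, PQ]
Visit OZ → queue [CF, NK, PQ]
Visit CF → queue [NK, PQ]
Visit NK → queue [PQ]
Visit PQ → queue []

Visit order: HU, CN, LM, RG, TU, VG, VK, ZF, VQ, GC, HE, AM, BP, LC, OZ, CF, NK, PQ

NK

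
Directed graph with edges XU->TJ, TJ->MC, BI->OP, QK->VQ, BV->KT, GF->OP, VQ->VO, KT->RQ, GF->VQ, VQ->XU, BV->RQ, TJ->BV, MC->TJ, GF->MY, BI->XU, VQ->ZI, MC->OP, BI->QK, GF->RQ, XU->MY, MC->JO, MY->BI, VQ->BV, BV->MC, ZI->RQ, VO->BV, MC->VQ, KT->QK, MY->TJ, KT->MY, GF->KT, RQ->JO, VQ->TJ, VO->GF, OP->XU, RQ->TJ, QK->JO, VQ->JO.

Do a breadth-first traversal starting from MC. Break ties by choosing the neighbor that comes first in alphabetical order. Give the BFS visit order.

Visit MC; enqueue JO, OP, TJ, VQ → queue [JO, OP, TJ, VQ]
Visit JO → queue [OP, TJ, VQ]
Visit OP; enqueue XU → queue [TJ, VQ, XU]
Visit TJ; enqueue BV → queue [VQ, XU, BV]
Visit VQ; enqueue VO, ZI → queue [XU, BV, VO, ZI]
Visit XU; enqueue MY → queue [BV, VO, ZI, MY]
Visit BV; enqueue KT, RQ → queue [VO, ZI, MY, KT, RQ]
Visit VO; enqueue GF → queue [ZI, MY, KT, RQ, GF]
Visit ZI → queue [MY, KT, RQ, GF]
Visit MY; enqueue BI → queue [KT, RQ, GF, BI]
Visit KT; enqueue QK → queue [RQ, GF, BI, QK]
Visit RQ → queue [GF, BI, QK]
Visit GF → queue [BI, QK]
Visit BI → queue [QK]
Visit QK → queue []

MC, JO, OP, TJ, VQ, XU, BV, VO, ZI, MY, KT, RQ, GF, BI, QK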